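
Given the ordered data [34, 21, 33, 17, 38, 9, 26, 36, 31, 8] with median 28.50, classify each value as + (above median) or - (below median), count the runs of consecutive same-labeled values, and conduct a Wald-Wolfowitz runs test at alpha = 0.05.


Step 1: Compute median = 28.50; label A = above, B = below.
Labels in order: ABABABBAAB  (n_A = 5, n_B = 5)
Step 2: Count runs R = 8.
Step 3: Under H0 (random ordering), E[R] = 2*n_A*n_B/(n_A+n_B) + 1 = 2*5*5/10 + 1 = 6.0000.
        Var[R] = 2*n_A*n_B*(2*n_A*n_B - n_A - n_B) / ((n_A+n_B)^2 * (n_A+n_B-1)) = 2000/900 = 2.2222.
        SD[R] = 1.4907.
Step 4: Continuity-corrected z = (R - 0.5 - E[R]) / SD[R] = (8 - 0.5 - 6.0000) / 1.4907 = 1.0062.
Step 5: Two-sided p-value via normal approximation = 2*(1 - Phi(|z|)) = 0.314305.
Step 6: alpha = 0.05. fail to reject H0.

R = 8, z = 1.0062, p = 0.314305, fail to reject H0.


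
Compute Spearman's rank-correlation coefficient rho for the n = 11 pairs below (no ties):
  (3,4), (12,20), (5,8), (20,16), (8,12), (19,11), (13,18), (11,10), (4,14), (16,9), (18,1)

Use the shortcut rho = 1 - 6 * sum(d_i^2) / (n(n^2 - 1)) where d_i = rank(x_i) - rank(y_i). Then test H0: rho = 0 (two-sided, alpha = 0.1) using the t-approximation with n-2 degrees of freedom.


Step 1: Rank x and y separately (midranks; no ties here).
rank(x): 3->1, 12->6, 5->3, 20->11, 8->4, 19->10, 13->7, 11->5, 4->2, 16->8, 18->9
rank(y): 4->2, 20->11, 8->3, 16->9, 12->7, 11->6, 18->10, 10->5, 14->8, 9->4, 1->1
Step 2: d_i = R_x(i) - R_y(i); compute d_i^2.
  (1-2)^2=1, (6-11)^2=25, (3-3)^2=0, (11-9)^2=4, (4-7)^2=9, (10-6)^2=16, (7-10)^2=9, (5-5)^2=0, (2-8)^2=36, (8-4)^2=16, (9-1)^2=64
sum(d^2) = 180.
Step 3: rho = 1 - 6*180 / (11*(11^2 - 1)) = 1 - 1080/1320 = 0.181818.
Step 4: Under H0, t = rho * sqrt((n-2)/(1-rho^2)) = 0.5547 ~ t(9).
Step 5: Two-sided p-value from the t-distribution with 9 df = 0.592615.
Step 6: alpha = 0.1. fail to reject H0.

rho = 0.1818, p = 0.592615, fail to reject H0 at alpha = 0.1.


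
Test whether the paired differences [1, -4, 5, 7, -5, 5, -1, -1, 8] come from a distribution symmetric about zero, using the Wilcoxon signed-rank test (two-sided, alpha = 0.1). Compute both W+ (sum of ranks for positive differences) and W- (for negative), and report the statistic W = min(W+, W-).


Step 1: Drop any zero differences (none here) and take |d_i|.
|d| = [1, 4, 5, 7, 5, 5, 1, 1, 8]
Step 2: Midrank |d_i| (ties get averaged ranks).
ranks: |1|->2, |4|->4, |5|->6, |7|->8, |5|->6, |5|->6, |1|->2, |1|->2, |8|->9
Step 3: Attach original signs; sum ranks with positive sign and with negative sign.
W+ = 2 + 6 + 8 + 6 + 9 = 31
W- = 4 + 6 + 2 + 2 = 14
(Check: W+ + W- = 45 should equal n(n+1)/2 = 45.)
Step 4: Test statistic W = min(W+, W-) = 14.
Step 5: Ties in |d|, so use the tie-corrected normal approximation.
        E[W] = n(n+1)/4 = 9*10/4 = 22.5.
        Tie groups: |d|=1 (t=3), |d|=5 (t=3); sum(t^3 - t) = 48.
        Var[W] = n(n+1)(2n+1)/24 - sum(t^3-t)/48 = 1710/24 - 48/48 = 70.25.
        z = (W - E[W]) / sqrt(Var[W]) = (14 - 22.5) / 8.3815 = -1.0141.
        Two-sided p = 2*Phi(z) = 0.310518.
Step 6: alpha = 0.1. fail to reject H0.

W+ = 31, W- = 14, W = min = 14, p = 0.310518, fail to reject H0.


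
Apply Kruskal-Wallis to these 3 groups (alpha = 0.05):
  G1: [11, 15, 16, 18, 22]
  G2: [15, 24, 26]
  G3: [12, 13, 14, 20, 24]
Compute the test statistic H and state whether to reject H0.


Step 1: Combine all N = 13 observations and assign midranks.
sorted (value, group, rank): (11,G1,1), (12,G3,2), (13,G3,3), (14,G3,4), (15,G1,5.5), (15,G2,5.5), (16,G1,7), (18,G1,8), (20,G3,9), (22,G1,10), (24,G2,11.5), (24,G3,11.5), (26,G2,13)
Step 2: Sum ranks within each group.
R_1 = 31.5 (n_1 = 5)
R_2 = 30 (n_2 = 3)
R_3 = 29.5 (n_3 = 5)
Step 3: H = 12/(N(N+1)) * sum(R_i^2/n_i) - 3(N+1)
     = 12/(13*14) * (31.5^2/5 + 30^2/3 + 29.5^2/5) - 3*14
     = 0.065934 * 672.5 - 42
     = 2.340659.
Step 4: Ties present; correction factor C = 1 - 12/(13^3 - 13) = 0.994505. Corrected H = 2.340659 / 0.994505 = 2.353591.
Step 5: Under H0, H ~ chi^2(2); p-value = 0.308265.
Step 6: alpha = 0.05. fail to reject H0.

H = 2.3536, df = 2, p = 0.308265, fail to reject H0.


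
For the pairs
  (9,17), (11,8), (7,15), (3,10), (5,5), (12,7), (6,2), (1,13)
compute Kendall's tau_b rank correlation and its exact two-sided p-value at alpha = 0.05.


Step 1: Enumerate the 28 unordered pairs (i,j) with i<j and classify each by sign(x_j-x_i) * sign(y_j-y_i).
  (1,2):dx=+2,dy=-9->D; (1,3):dx=-2,dy=-2->C; (1,4):dx=-6,dy=-7->C; (1,5):dx=-4,dy=-12->C
  (1,6):dx=+3,dy=-10->D; (1,7):dx=-3,dy=-15->C; (1,8):dx=-8,dy=-4->C; (2,3):dx=-4,dy=+7->D
  (2,4):dx=-8,dy=+2->D; (2,5):dx=-6,dy=-3->C; (2,6):dx=+1,dy=-1->D; (2,7):dx=-5,dy=-6->C
  (2,8):dx=-10,dy=+5->D; (3,4):dx=-4,dy=-5->C; (3,5):dx=-2,dy=-10->C; (3,6):dx=+5,dy=-8->D
  (3,7):dx=-1,dy=-13->C; (3,8):dx=-6,dy=-2->C; (4,5):dx=+2,dy=-5->D; (4,6):dx=+9,dy=-3->D
  (4,7):dx=+3,dy=-8->D; (4,8):dx=-2,dy=+3->D; (5,6):dx=+7,dy=+2->C; (5,7):dx=+1,dy=-3->D
  (5,8):dx=-4,dy=+8->D; (6,7):dx=-6,dy=-5->C; (6,8):dx=-11,dy=+6->D; (7,8):dx=-5,dy=+11->D
Step 2: C = 13, D = 15, total pairs = 28.
Step 3: tau = (C - D)/(n(n-1)/2) = (13 - 15)/28 = -0.071429.
Step 4: Exact two-sided p-value (enumerate n! = 40320 permutations of y under H0): p = 0.904861.
Step 5: alpha = 0.05. fail to reject H0.

tau_b = -0.0714 (C=13, D=15), p = 0.904861, fail to reject H0.


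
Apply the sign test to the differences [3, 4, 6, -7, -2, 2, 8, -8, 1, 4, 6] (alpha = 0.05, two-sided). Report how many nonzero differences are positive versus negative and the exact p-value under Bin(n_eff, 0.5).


Step 1: Discard zero differences. Original n = 11; n_eff = number of nonzero differences = 11.
Nonzero differences (with sign): +3, +4, +6, -7, -2, +2, +8, -8, +1, +4, +6
Step 2: Count signs: positive = 8, negative = 3.
Step 3: Under H0: P(positive) = 0.5, so the number of positives S ~ Bin(11, 0.5).
Step 4: Two-sided exact p-value = sum of Bin(11,0.5) probabilities at or below the observed probability = 0.226562.
Step 5: alpha = 0.05. fail to reject H0.

n_eff = 11, pos = 8, neg = 3, p = 0.226562, fail to reject H0.


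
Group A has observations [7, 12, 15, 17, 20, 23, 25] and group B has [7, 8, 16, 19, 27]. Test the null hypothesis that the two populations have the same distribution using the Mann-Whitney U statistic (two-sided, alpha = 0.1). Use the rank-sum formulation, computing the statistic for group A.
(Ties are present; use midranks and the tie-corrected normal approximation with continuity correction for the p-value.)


Step 1: Combine and sort all 12 observations; assign midranks.
sorted (value, group): (7,X), (7,Y), (8,Y), (12,X), (15,X), (16,Y), (17,X), (19,Y), (20,X), (23,X), (25,X), (27,Y)
ranks: 7->1.5, 7->1.5, 8->3, 12->4, 15->5, 16->6, 17->7, 19->8, 20->9, 23->10, 25->11, 27->12
Step 2: Rank sum for X: R1 = 1.5 + 4 + 5 + 7 + 9 + 10 + 11 = 47.5.
Step 3: U_X = R1 - n1(n1+1)/2 = 47.5 - 7*8/2 = 47.5 - 28 = 19.5.
       U_Y = n1*n2 - U_X = 35 - 19.5 = 15.5.
Step 4: Ties are present, so use the tie-corrected normal approximation (with continuity correction) for the p-value.
Step 5: p-value = 0.807210; compare to alpha = 0.1. fail to reject H0.

U_X = 19.5, p = 0.807210, fail to reject H0 at alpha = 0.1.


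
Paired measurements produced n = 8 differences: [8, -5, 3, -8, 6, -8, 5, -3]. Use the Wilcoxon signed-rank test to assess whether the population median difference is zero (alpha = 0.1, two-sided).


Step 1: Drop any zero differences (none here) and take |d_i|.
|d| = [8, 5, 3, 8, 6, 8, 5, 3]
Step 2: Midrank |d_i| (ties get averaged ranks).
ranks: |8|->7, |5|->3.5, |3|->1.5, |8|->7, |6|->5, |8|->7, |5|->3.5, |3|->1.5
Step 3: Attach original signs; sum ranks with positive sign and with negative sign.
W+ = 7 + 1.5 + 5 + 3.5 = 17
W- = 3.5 + 7 + 7 + 1.5 = 19
(Check: W+ + W- = 36 should equal n(n+1)/2 = 36.)
Step 4: Test statistic W = min(W+, W-) = 17.
Step 5: Ties in |d|, so use the tie-corrected normal approximation.
        E[W] = n(n+1)/4 = 8*9/4 = 18.
        Tie groups: |d|=3 (t=2), |d|=5 (t=2), |d|=8 (t=3); sum(t^3 - t) = 36.
        Var[W] = n(n+1)(2n+1)/24 - sum(t^3-t)/48 = 1224/24 - 36/48 = 50.25.
        z = (W - E[W]) / sqrt(Var[W]) = (17 - 18) / 7.0887 = -0.1411.
        Two-sided p = 2*Phi(z) = 0.887815.
Step 6: alpha = 0.1. fail to reject H0.

W+ = 17, W- = 19, W = min = 17, p = 0.887815, fail to reject H0.


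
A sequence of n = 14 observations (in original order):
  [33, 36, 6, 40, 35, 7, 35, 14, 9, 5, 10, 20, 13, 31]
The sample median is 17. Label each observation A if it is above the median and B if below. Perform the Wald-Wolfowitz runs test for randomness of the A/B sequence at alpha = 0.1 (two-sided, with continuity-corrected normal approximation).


Step 1: Compute median = 17; label A = above, B = below.
Labels in order: AABAABABBBBABA  (n_A = 7, n_B = 7)
Step 2: Count runs R = 9.
Step 3: Under H0 (random ordering), E[R] = 2*n_A*n_B/(n_A+n_B) + 1 = 2*7*7/14 + 1 = 8.0000.
        Var[R] = 2*n_A*n_B*(2*n_A*n_B - n_A - n_B) / ((n_A+n_B)^2 * (n_A+n_B-1)) = 8232/2548 = 3.2308.
        SD[R] = 1.7974.
Step 4: Continuity-corrected z = (R - 0.5 - E[R]) / SD[R] = (9 - 0.5 - 8.0000) / 1.7974 = 0.2782.
Step 5: Two-sided p-value via normal approximation = 2*(1 - Phi(|z|)) = 0.780879.
Step 6: alpha = 0.1. fail to reject H0.

R = 9, z = 0.2782, p = 0.780879, fail to reject H0.


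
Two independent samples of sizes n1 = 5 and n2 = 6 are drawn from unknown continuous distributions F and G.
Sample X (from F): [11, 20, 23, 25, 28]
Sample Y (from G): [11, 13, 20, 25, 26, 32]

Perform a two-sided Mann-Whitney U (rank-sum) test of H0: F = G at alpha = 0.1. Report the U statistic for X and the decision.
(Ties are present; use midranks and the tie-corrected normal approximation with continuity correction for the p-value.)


Step 1: Combine and sort all 11 observations; assign midranks.
sorted (value, group): (11,X), (11,Y), (13,Y), (20,X), (20,Y), (23,X), (25,X), (25,Y), (26,Y), (28,X), (32,Y)
ranks: 11->1.5, 11->1.5, 13->3, 20->4.5, 20->4.5, 23->6, 25->7.5, 25->7.5, 26->9, 28->10, 32->11
Step 2: Rank sum for X: R1 = 1.5 + 4.5 + 6 + 7.5 + 10 = 29.5.
Step 3: U_X = R1 - n1(n1+1)/2 = 29.5 - 5*6/2 = 29.5 - 15 = 14.5.
       U_Y = n1*n2 - U_X = 30 - 14.5 = 15.5.
Step 4: Ties are present, so use the tie-corrected normal approximation (with continuity correction) for the p-value.
Step 5: p-value = 1.000000; compare to alpha = 0.1. fail to reject H0.

U_X = 14.5, p = 1.000000, fail to reject H0 at alpha = 0.1.


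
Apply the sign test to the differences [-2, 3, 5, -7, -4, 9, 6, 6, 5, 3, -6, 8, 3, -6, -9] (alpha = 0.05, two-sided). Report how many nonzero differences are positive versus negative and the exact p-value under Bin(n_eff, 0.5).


Step 1: Discard zero differences. Original n = 15; n_eff = number of nonzero differences = 15.
Nonzero differences (with sign): -2, +3, +5, -7, -4, +9, +6, +6, +5, +3, -6, +8, +3, -6, -9
Step 2: Count signs: positive = 9, negative = 6.
Step 3: Under H0: P(positive) = 0.5, so the number of positives S ~ Bin(15, 0.5).
Step 4: Two-sided exact p-value = sum of Bin(15,0.5) probabilities at or below the observed probability = 0.607239.
Step 5: alpha = 0.05. fail to reject H0.

n_eff = 15, pos = 9, neg = 6, p = 0.607239, fail to reject H0.


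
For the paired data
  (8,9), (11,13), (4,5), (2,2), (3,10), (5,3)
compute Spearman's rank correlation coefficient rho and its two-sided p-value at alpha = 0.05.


Step 1: Rank x and y separately (midranks; no ties here).
rank(x): 8->5, 11->6, 4->3, 2->1, 3->2, 5->4
rank(y): 9->4, 13->6, 5->3, 2->1, 10->5, 3->2
Step 2: d_i = R_x(i) - R_y(i); compute d_i^2.
  (5-4)^2=1, (6-6)^2=0, (3-3)^2=0, (1-1)^2=0, (2-5)^2=9, (4-2)^2=4
sum(d^2) = 14.
Step 3: rho = 1 - 6*14 / (6*(6^2 - 1)) = 1 - 84/210 = 0.600000.
Step 4: Under H0, t = rho * sqrt((n-2)/(1-rho^2)) = 1.5000 ~ t(4).
Step 5: Two-sided p-value from the t-distribution with 4 df = 0.208000.
Step 6: alpha = 0.05. fail to reject H0.

rho = 0.6000, p = 0.208000, fail to reject H0 at alpha = 0.05.


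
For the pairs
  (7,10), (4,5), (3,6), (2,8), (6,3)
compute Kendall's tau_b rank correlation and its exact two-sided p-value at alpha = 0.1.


Step 1: Enumerate the 10 unordered pairs (i,j) with i<j and classify each by sign(x_j-x_i) * sign(y_j-y_i).
  (1,2):dx=-3,dy=-5->C; (1,3):dx=-4,dy=-4->C; (1,4):dx=-5,dy=-2->C; (1,5):dx=-1,dy=-7->C
  (2,3):dx=-1,dy=+1->D; (2,4):dx=-2,dy=+3->D; (2,5):dx=+2,dy=-2->D; (3,4):dx=-1,dy=+2->D
  (3,5):dx=+3,dy=-3->D; (4,5):dx=+4,dy=-5->D
Step 2: C = 4, D = 6, total pairs = 10.
Step 3: tau = (C - D)/(n(n-1)/2) = (4 - 6)/10 = -0.200000.
Step 4: Exact two-sided p-value (enumerate n! = 120 permutations of y under H0): p = 0.816667.
Step 5: alpha = 0.1. fail to reject H0.

tau_b = -0.2000 (C=4, D=6), p = 0.816667, fail to reject H0.


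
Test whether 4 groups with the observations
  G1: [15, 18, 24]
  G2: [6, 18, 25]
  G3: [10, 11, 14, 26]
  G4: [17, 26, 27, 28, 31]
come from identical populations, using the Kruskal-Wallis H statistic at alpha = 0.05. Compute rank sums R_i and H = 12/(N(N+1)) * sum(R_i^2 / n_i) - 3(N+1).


Step 1: Combine all N = 15 observations and assign midranks.
sorted (value, group, rank): (6,G2,1), (10,G3,2), (11,G3,3), (14,G3,4), (15,G1,5), (17,G4,6), (18,G1,7.5), (18,G2,7.5), (24,G1,9), (25,G2,10), (26,G3,11.5), (26,G4,11.5), (27,G4,13), (28,G4,14), (31,G4,15)
Step 2: Sum ranks within each group.
R_1 = 21.5 (n_1 = 3)
R_2 = 18.5 (n_2 = 3)
R_3 = 20.5 (n_3 = 4)
R_4 = 59.5 (n_4 = 5)
Step 3: H = 12/(N(N+1)) * sum(R_i^2/n_i) - 3(N+1)
     = 12/(15*16) * (21.5^2/3 + 18.5^2/3 + 20.5^2/4 + 59.5^2/5) - 3*16
     = 0.050000 * 1081.28 - 48
     = 6.063958.
Step 4: Ties present; correction factor C = 1 - 12/(15^3 - 15) = 0.996429. Corrected H = 6.063958 / 0.996429 = 6.085693.
Step 5: Under H0, H ~ chi^2(3); p-value = 0.107515.
Step 6: alpha = 0.05. fail to reject H0.

H = 6.0857, df = 3, p = 0.107515, fail to reject H0.


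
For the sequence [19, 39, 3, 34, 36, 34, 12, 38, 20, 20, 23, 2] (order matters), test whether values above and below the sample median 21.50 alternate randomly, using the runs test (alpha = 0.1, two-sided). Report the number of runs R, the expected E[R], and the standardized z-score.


Step 1: Compute median = 21.50; label A = above, B = below.
Labels in order: BABAAABABBAB  (n_A = 6, n_B = 6)
Step 2: Count runs R = 9.
Step 3: Under H0 (random ordering), E[R] = 2*n_A*n_B/(n_A+n_B) + 1 = 2*6*6/12 + 1 = 7.0000.
        Var[R] = 2*n_A*n_B*(2*n_A*n_B - n_A - n_B) / ((n_A+n_B)^2 * (n_A+n_B-1)) = 4320/1584 = 2.7273.
        SD[R] = 1.6514.
Step 4: Continuity-corrected z = (R - 0.5 - E[R]) / SD[R] = (9 - 0.5 - 7.0000) / 1.6514 = 0.9083.
Step 5: Two-sided p-value via normal approximation = 2*(1 - Phi(|z|)) = 0.363722.
Step 6: alpha = 0.1. fail to reject H0.

R = 9, z = 0.9083, p = 0.363722, fail to reject H0.


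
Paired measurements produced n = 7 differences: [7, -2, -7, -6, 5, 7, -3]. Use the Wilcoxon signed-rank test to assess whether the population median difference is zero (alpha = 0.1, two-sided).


Step 1: Drop any zero differences (none here) and take |d_i|.
|d| = [7, 2, 7, 6, 5, 7, 3]
Step 2: Midrank |d_i| (ties get averaged ranks).
ranks: |7|->6, |2|->1, |7|->6, |6|->4, |5|->3, |7|->6, |3|->2
Step 3: Attach original signs; sum ranks with positive sign and with negative sign.
W+ = 6 + 3 + 6 = 15
W- = 1 + 6 + 4 + 2 = 13
(Check: W+ + W- = 28 should equal n(n+1)/2 = 28.)
Step 4: Test statistic W = min(W+, W-) = 13.
Step 5: Ties in |d|, so use the tie-corrected normal approximation.
        E[W] = n(n+1)/4 = 7*8/4 = 14.
        Tie groups: |d|=7 (t=3); sum(t^3 - t) = 24.
        Var[W] = n(n+1)(2n+1)/24 - sum(t^3-t)/48 = 840/24 - 24/48 = 34.5.
        z = (W - E[W]) / sqrt(Var[W]) = (13 - 14) / 5.8737 = -0.1703.
        Two-sided p = 2*Phi(z) = 0.864813.
Step 6: alpha = 0.1. fail to reject H0.

W+ = 15, W- = 13, W = min = 13, p = 0.864813, fail to reject H0.


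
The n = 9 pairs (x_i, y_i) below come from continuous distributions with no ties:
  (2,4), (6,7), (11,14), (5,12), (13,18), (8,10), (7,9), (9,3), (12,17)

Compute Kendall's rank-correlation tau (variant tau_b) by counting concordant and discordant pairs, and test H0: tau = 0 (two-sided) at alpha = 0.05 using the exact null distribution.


Step 1: Enumerate the 36 unordered pairs (i,j) with i<j and classify each by sign(x_j-x_i) * sign(y_j-y_i).
  (1,2):dx=+4,dy=+3->C; (1,3):dx=+9,dy=+10->C; (1,4):dx=+3,dy=+8->C; (1,5):dx=+11,dy=+14->C
  (1,6):dx=+6,dy=+6->C; (1,7):dx=+5,dy=+5->C; (1,8):dx=+7,dy=-1->D; (1,9):dx=+10,dy=+13->C
  (2,3):dx=+5,dy=+7->C; (2,4):dx=-1,dy=+5->D; (2,5):dx=+7,dy=+11->C; (2,6):dx=+2,dy=+3->C
  (2,7):dx=+1,dy=+2->C; (2,8):dx=+3,dy=-4->D; (2,9):dx=+6,dy=+10->C; (3,4):dx=-6,dy=-2->C
  (3,5):dx=+2,dy=+4->C; (3,6):dx=-3,dy=-4->C; (3,7):dx=-4,dy=-5->C; (3,8):dx=-2,dy=-11->C
  (3,9):dx=+1,dy=+3->C; (4,5):dx=+8,dy=+6->C; (4,6):dx=+3,dy=-2->D; (4,7):dx=+2,dy=-3->D
  (4,8):dx=+4,dy=-9->D; (4,9):dx=+7,dy=+5->C; (5,6):dx=-5,dy=-8->C; (5,7):dx=-6,dy=-9->C
  (5,8):dx=-4,dy=-15->C; (5,9):dx=-1,dy=-1->C; (6,7):dx=-1,dy=-1->C; (6,8):dx=+1,dy=-7->D
  (6,9):dx=+4,dy=+7->C; (7,8):dx=+2,dy=-6->D; (7,9):dx=+5,dy=+8->C; (8,9):dx=+3,dy=+14->C
Step 2: C = 28, D = 8, total pairs = 36.
Step 3: tau = (C - D)/(n(n-1)/2) = (28 - 8)/36 = 0.555556.
Step 4: Exact two-sided p-value (enumerate n! = 362880 permutations of y under H0): p = 0.044615.
Step 5: alpha = 0.05. reject H0.

tau_b = 0.5556 (C=28, D=8), p = 0.044615, reject H0.


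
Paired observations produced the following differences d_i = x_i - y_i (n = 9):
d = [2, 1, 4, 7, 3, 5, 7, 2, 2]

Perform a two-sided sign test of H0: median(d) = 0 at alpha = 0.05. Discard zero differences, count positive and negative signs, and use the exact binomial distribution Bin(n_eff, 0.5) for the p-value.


Step 1: Discard zero differences. Original n = 9; n_eff = number of nonzero differences = 9.
Nonzero differences (with sign): +2, +1, +4, +7, +3, +5, +7, +2, +2
Step 2: Count signs: positive = 9, negative = 0.
Step 3: Under H0: P(positive) = 0.5, so the number of positives S ~ Bin(9, 0.5).
Step 4: Two-sided exact p-value = sum of Bin(9,0.5) probabilities at or below the observed probability = 0.003906.
Step 5: alpha = 0.05. reject H0.

n_eff = 9, pos = 9, neg = 0, p = 0.003906, reject H0.


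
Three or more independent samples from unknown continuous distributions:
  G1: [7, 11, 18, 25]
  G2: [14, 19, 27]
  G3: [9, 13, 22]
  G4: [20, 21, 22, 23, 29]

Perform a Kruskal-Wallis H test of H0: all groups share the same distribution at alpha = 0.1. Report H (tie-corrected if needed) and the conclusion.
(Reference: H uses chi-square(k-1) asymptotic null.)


Step 1: Combine all N = 15 observations and assign midranks.
sorted (value, group, rank): (7,G1,1), (9,G3,2), (11,G1,3), (13,G3,4), (14,G2,5), (18,G1,6), (19,G2,7), (20,G4,8), (21,G4,9), (22,G3,10.5), (22,G4,10.5), (23,G4,12), (25,G1,13), (27,G2,14), (29,G4,15)
Step 2: Sum ranks within each group.
R_1 = 23 (n_1 = 4)
R_2 = 26 (n_2 = 3)
R_3 = 16.5 (n_3 = 3)
R_4 = 54.5 (n_4 = 5)
Step 3: H = 12/(N(N+1)) * sum(R_i^2/n_i) - 3(N+1)
     = 12/(15*16) * (23^2/4 + 26^2/3 + 16.5^2/3 + 54.5^2/5) - 3*16
     = 0.050000 * 1042.38 - 48
     = 4.119167.
Step 4: Ties present; correction factor C = 1 - 6/(15^3 - 15) = 0.998214. Corrected H = 4.119167 / 0.998214 = 4.126535.
Step 5: Under H0, H ~ chi^2(3); p-value = 0.248121.
Step 6: alpha = 0.1. fail to reject H0.

H = 4.1265, df = 3, p = 0.248121, fail to reject H0.


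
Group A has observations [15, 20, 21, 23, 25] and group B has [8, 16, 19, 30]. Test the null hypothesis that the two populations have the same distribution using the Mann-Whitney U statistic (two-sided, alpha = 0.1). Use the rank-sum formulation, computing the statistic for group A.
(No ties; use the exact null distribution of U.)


Step 1: Combine and sort all 9 observations; assign midranks.
sorted (value, group): (8,Y), (15,X), (16,Y), (19,Y), (20,X), (21,X), (23,X), (25,X), (30,Y)
ranks: 8->1, 15->2, 16->3, 19->4, 20->5, 21->6, 23->7, 25->8, 30->9
Step 2: Rank sum for X: R1 = 2 + 5 + 6 + 7 + 8 = 28.
Step 3: U_X = R1 - n1(n1+1)/2 = 28 - 5*6/2 = 28 - 15 = 13.
       U_Y = n1*n2 - U_X = 20 - 13 = 7.
Step 4: No ties, so the exact null distribution of U (based on enumerating the C(9,5) = 126 equally likely rank assignments) gives the two-sided p-value.
Step 5: p-value = 0.555556; compare to alpha = 0.1. fail to reject H0.

U_X = 13, p = 0.555556, fail to reject H0 at alpha = 0.1.


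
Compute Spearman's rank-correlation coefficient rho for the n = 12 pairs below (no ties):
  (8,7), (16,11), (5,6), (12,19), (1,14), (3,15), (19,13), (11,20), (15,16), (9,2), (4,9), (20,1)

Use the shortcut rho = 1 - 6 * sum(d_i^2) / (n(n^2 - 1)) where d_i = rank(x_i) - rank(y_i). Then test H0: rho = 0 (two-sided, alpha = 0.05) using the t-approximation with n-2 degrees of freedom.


Step 1: Rank x and y separately (midranks; no ties here).
rank(x): 8->5, 16->10, 5->4, 12->8, 1->1, 3->2, 19->11, 11->7, 15->9, 9->6, 4->3, 20->12
rank(y): 7->4, 11->6, 6->3, 19->11, 14->8, 15->9, 13->7, 20->12, 16->10, 2->2, 9->5, 1->1
Step 2: d_i = R_x(i) - R_y(i); compute d_i^2.
  (5-4)^2=1, (10-6)^2=16, (4-3)^2=1, (8-11)^2=9, (1-8)^2=49, (2-9)^2=49, (11-7)^2=16, (7-12)^2=25, (9-10)^2=1, (6-2)^2=16, (3-5)^2=4, (12-1)^2=121
sum(d^2) = 308.
Step 3: rho = 1 - 6*308 / (12*(12^2 - 1)) = 1 - 1848/1716 = -0.076923.
Step 4: Under H0, t = rho * sqrt((n-2)/(1-rho^2)) = -0.2440 ~ t(10).
Step 5: Two-sided p-value from the t-distribution with 10 df = 0.812183.
Step 6: alpha = 0.05. fail to reject H0.

rho = -0.0769, p = 0.812183, fail to reject H0 at alpha = 0.05.


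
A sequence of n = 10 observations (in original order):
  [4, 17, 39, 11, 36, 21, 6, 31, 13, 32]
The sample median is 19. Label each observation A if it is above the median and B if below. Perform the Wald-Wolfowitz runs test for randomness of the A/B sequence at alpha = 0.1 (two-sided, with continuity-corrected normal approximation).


Step 1: Compute median = 19; label A = above, B = below.
Labels in order: BBABAABABA  (n_A = 5, n_B = 5)
Step 2: Count runs R = 8.
Step 3: Under H0 (random ordering), E[R] = 2*n_A*n_B/(n_A+n_B) + 1 = 2*5*5/10 + 1 = 6.0000.
        Var[R] = 2*n_A*n_B*(2*n_A*n_B - n_A - n_B) / ((n_A+n_B)^2 * (n_A+n_B-1)) = 2000/900 = 2.2222.
        SD[R] = 1.4907.
Step 4: Continuity-corrected z = (R - 0.5 - E[R]) / SD[R] = (8 - 0.5 - 6.0000) / 1.4907 = 1.0062.
Step 5: Two-sided p-value via normal approximation = 2*(1 - Phi(|z|)) = 0.314305.
Step 6: alpha = 0.1. fail to reject H0.

R = 8, z = 1.0062, p = 0.314305, fail to reject H0.


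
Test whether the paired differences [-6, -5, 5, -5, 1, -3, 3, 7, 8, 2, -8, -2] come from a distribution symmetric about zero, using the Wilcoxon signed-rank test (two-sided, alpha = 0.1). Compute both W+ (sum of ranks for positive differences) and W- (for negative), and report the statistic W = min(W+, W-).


Step 1: Drop any zero differences (none here) and take |d_i|.
|d| = [6, 5, 5, 5, 1, 3, 3, 7, 8, 2, 8, 2]
Step 2: Midrank |d_i| (ties get averaged ranks).
ranks: |6|->9, |5|->7, |5|->7, |5|->7, |1|->1, |3|->4.5, |3|->4.5, |7|->10, |8|->11.5, |2|->2.5, |8|->11.5, |2|->2.5
Step 3: Attach original signs; sum ranks with positive sign and with negative sign.
W+ = 7 + 1 + 4.5 + 10 + 11.5 + 2.5 = 36.5
W- = 9 + 7 + 7 + 4.5 + 11.5 + 2.5 = 41.5
(Check: W+ + W- = 78 should equal n(n+1)/2 = 78.)
Step 4: Test statistic W = min(W+, W-) = 36.5.
Step 5: Ties in |d|, so use the tie-corrected normal approximation.
        E[W] = n(n+1)/4 = 12*13/4 = 39.
        Tie groups: |d|=2 (t=2), |d|=3 (t=2), |d|=5 (t=3), |d|=8 (t=2); sum(t^3 - t) = 42.
        Var[W] = n(n+1)(2n+1)/24 - sum(t^3-t)/48 = 3900/24 - 42/48 = 161.625.
        z = (W - E[W]) / sqrt(Var[W]) = (36.5 - 39) / 12.7132 = -0.1966.
        Two-sided p = 2*Phi(z) = 0.844104.
Step 6: alpha = 0.1. fail to reject H0.

W+ = 36.5, W- = 41.5, W = min = 36.5, p = 0.844104, fail to reject H0.


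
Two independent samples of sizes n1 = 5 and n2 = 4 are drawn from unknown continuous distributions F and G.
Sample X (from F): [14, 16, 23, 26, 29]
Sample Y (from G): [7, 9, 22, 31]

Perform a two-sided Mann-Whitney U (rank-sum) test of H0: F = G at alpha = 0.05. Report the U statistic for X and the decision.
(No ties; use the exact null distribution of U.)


Step 1: Combine and sort all 9 observations; assign midranks.
sorted (value, group): (7,Y), (9,Y), (14,X), (16,X), (22,Y), (23,X), (26,X), (29,X), (31,Y)
ranks: 7->1, 9->2, 14->3, 16->4, 22->5, 23->6, 26->7, 29->8, 31->9
Step 2: Rank sum for X: R1 = 3 + 4 + 6 + 7 + 8 = 28.
Step 3: U_X = R1 - n1(n1+1)/2 = 28 - 5*6/2 = 28 - 15 = 13.
       U_Y = n1*n2 - U_X = 20 - 13 = 7.
Step 4: No ties, so the exact null distribution of U (based on enumerating the C(9,5) = 126 equally likely rank assignments) gives the two-sided p-value.
Step 5: p-value = 0.555556; compare to alpha = 0.05. fail to reject H0.

U_X = 13, p = 0.555556, fail to reject H0 at alpha = 0.05.


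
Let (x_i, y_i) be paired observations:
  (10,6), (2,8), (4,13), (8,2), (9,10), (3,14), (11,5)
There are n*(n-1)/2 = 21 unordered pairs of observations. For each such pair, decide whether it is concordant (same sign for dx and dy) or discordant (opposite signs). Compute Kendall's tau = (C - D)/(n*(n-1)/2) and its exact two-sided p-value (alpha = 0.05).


Step 1: Enumerate the 21 unordered pairs (i,j) with i<j and classify each by sign(x_j-x_i) * sign(y_j-y_i).
  (1,2):dx=-8,dy=+2->D; (1,3):dx=-6,dy=+7->D; (1,4):dx=-2,dy=-4->C; (1,5):dx=-1,dy=+4->D
  (1,6):dx=-7,dy=+8->D; (1,7):dx=+1,dy=-1->D; (2,3):dx=+2,dy=+5->C; (2,4):dx=+6,dy=-6->D
  (2,5):dx=+7,dy=+2->C; (2,6):dx=+1,dy=+6->C; (2,7):dx=+9,dy=-3->D; (3,4):dx=+4,dy=-11->D
  (3,5):dx=+5,dy=-3->D; (3,6):dx=-1,dy=+1->D; (3,7):dx=+7,dy=-8->D; (4,5):dx=+1,dy=+8->C
  (4,6):dx=-5,dy=+12->D; (4,7):dx=+3,dy=+3->C; (5,6):dx=-6,dy=+4->D; (5,7):dx=+2,dy=-5->D
  (6,7):dx=+8,dy=-9->D
Step 2: C = 6, D = 15, total pairs = 21.
Step 3: tau = (C - D)/(n(n-1)/2) = (6 - 15)/21 = -0.428571.
Step 4: Exact two-sided p-value (enumerate n! = 5040 permutations of y under H0): p = 0.238889.
Step 5: alpha = 0.05. fail to reject H0.

tau_b = -0.4286 (C=6, D=15), p = 0.238889, fail to reject H0.


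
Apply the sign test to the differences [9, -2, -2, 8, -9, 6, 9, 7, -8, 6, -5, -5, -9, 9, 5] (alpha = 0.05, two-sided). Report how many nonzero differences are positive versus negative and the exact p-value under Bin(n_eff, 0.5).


Step 1: Discard zero differences. Original n = 15; n_eff = number of nonzero differences = 15.
Nonzero differences (with sign): +9, -2, -2, +8, -9, +6, +9, +7, -8, +6, -5, -5, -9, +9, +5
Step 2: Count signs: positive = 8, negative = 7.
Step 3: Under H0: P(positive) = 0.5, so the number of positives S ~ Bin(15, 0.5).
Step 4: Two-sided exact p-value = sum of Bin(15,0.5) probabilities at or below the observed probability = 1.000000.
Step 5: alpha = 0.05. fail to reject H0.

n_eff = 15, pos = 8, neg = 7, p = 1.000000, fail to reject H0.


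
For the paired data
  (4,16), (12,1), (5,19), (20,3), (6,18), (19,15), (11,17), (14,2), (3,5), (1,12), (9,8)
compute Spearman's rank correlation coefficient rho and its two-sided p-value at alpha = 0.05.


Step 1: Rank x and y separately (midranks; no ties here).
rank(x): 4->3, 12->8, 5->4, 20->11, 6->5, 19->10, 11->7, 14->9, 3->2, 1->1, 9->6
rank(y): 16->8, 1->1, 19->11, 3->3, 18->10, 15->7, 17->9, 2->2, 5->4, 12->6, 8->5
Step 2: d_i = R_x(i) - R_y(i); compute d_i^2.
  (3-8)^2=25, (8-1)^2=49, (4-11)^2=49, (11-3)^2=64, (5-10)^2=25, (10-7)^2=9, (7-9)^2=4, (9-2)^2=49, (2-4)^2=4, (1-6)^2=25, (6-5)^2=1
sum(d^2) = 304.
Step 3: rho = 1 - 6*304 / (11*(11^2 - 1)) = 1 - 1824/1320 = -0.381818.
Step 4: Under H0, t = rho * sqrt((n-2)/(1-rho^2)) = -1.2394 ~ t(9).
Step 5: Two-sided p-value from the t-distribution with 9 df = 0.246560.
Step 6: alpha = 0.05. fail to reject H0.

rho = -0.3818, p = 0.246560, fail to reject H0 at alpha = 0.05.


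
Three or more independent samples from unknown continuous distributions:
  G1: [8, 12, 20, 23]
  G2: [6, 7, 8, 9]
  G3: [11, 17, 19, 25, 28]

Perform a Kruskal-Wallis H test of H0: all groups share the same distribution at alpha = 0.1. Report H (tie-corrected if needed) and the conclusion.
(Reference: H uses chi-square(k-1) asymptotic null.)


Step 1: Combine all N = 13 observations and assign midranks.
sorted (value, group, rank): (6,G2,1), (7,G2,2), (8,G1,3.5), (8,G2,3.5), (9,G2,5), (11,G3,6), (12,G1,7), (17,G3,8), (19,G3,9), (20,G1,10), (23,G1,11), (25,G3,12), (28,G3,13)
Step 2: Sum ranks within each group.
R_1 = 31.5 (n_1 = 4)
R_2 = 11.5 (n_2 = 4)
R_3 = 48 (n_3 = 5)
Step 3: H = 12/(N(N+1)) * sum(R_i^2/n_i) - 3(N+1)
     = 12/(13*14) * (31.5^2/4 + 11.5^2/4 + 48^2/5) - 3*14
     = 0.065934 * 741.925 - 42
     = 6.918132.
Step 4: Ties present; correction factor C = 1 - 6/(13^3 - 13) = 0.997253. Corrected H = 6.918132 / 0.997253 = 6.937190.
Step 5: Under H0, H ~ chi^2(2); p-value = 0.031161.
Step 6: alpha = 0.1. reject H0.

H = 6.9372, df = 2, p = 0.031161, reject H0.


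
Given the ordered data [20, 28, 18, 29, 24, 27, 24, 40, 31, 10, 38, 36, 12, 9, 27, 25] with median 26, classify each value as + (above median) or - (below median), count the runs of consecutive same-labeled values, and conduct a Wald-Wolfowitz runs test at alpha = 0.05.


Step 1: Compute median = 26; label A = above, B = below.
Labels in order: BABABABAABAABBAB  (n_A = 8, n_B = 8)
Step 2: Count runs R = 13.
Step 3: Under H0 (random ordering), E[R] = 2*n_A*n_B/(n_A+n_B) + 1 = 2*8*8/16 + 1 = 9.0000.
        Var[R] = 2*n_A*n_B*(2*n_A*n_B - n_A - n_B) / ((n_A+n_B)^2 * (n_A+n_B-1)) = 14336/3840 = 3.7333.
        SD[R] = 1.9322.
Step 4: Continuity-corrected z = (R - 0.5 - E[R]) / SD[R] = (13 - 0.5 - 9.0000) / 1.9322 = 1.8114.
Step 5: Two-sided p-value via normal approximation = 2*(1 - Phi(|z|)) = 0.070076.
Step 6: alpha = 0.05. fail to reject H0.

R = 13, z = 1.8114, p = 0.070076, fail to reject H0.


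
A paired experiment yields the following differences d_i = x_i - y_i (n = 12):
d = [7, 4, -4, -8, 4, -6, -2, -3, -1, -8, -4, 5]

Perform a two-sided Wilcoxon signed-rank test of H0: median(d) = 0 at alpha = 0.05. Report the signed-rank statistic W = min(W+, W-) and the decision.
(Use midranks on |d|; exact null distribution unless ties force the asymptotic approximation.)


Step 1: Drop any zero differences (none here) and take |d_i|.
|d| = [7, 4, 4, 8, 4, 6, 2, 3, 1, 8, 4, 5]
Step 2: Midrank |d_i| (ties get averaged ranks).
ranks: |7|->10, |4|->5.5, |4|->5.5, |8|->11.5, |4|->5.5, |6|->9, |2|->2, |3|->3, |1|->1, |8|->11.5, |4|->5.5, |5|->8
Step 3: Attach original signs; sum ranks with positive sign and with negative sign.
W+ = 10 + 5.5 + 5.5 + 8 = 29
W- = 5.5 + 11.5 + 9 + 2 + 3 + 1 + 11.5 + 5.5 = 49
(Check: W+ + W- = 78 should equal n(n+1)/2 = 78.)
Step 4: Test statistic W = min(W+, W-) = 29.
Step 5: Ties in |d|, so use the tie-corrected normal approximation.
        E[W] = n(n+1)/4 = 12*13/4 = 39.
        Tie groups: |d|=4 (t=4), |d|=8 (t=2); sum(t^3 - t) = 66.
        Var[W] = n(n+1)(2n+1)/24 - sum(t^3-t)/48 = 3900/24 - 66/48 = 161.125.
        z = (W - E[W]) / sqrt(Var[W]) = (29 - 39) / 12.6935 = -0.7878.
        Two-sided p = 2*Phi(z) = 0.430811.
Step 6: alpha = 0.05. fail to reject H0.

W+ = 29, W- = 49, W = min = 29, p = 0.430811, fail to reject H0.


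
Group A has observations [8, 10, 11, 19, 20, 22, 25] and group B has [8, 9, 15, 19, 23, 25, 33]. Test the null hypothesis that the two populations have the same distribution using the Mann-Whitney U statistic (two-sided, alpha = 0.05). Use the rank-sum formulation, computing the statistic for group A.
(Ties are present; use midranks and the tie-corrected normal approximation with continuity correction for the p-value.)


Step 1: Combine and sort all 14 observations; assign midranks.
sorted (value, group): (8,X), (8,Y), (9,Y), (10,X), (11,X), (15,Y), (19,X), (19,Y), (20,X), (22,X), (23,Y), (25,X), (25,Y), (33,Y)
ranks: 8->1.5, 8->1.5, 9->3, 10->4, 11->5, 15->6, 19->7.5, 19->7.5, 20->9, 22->10, 23->11, 25->12.5, 25->12.5, 33->14
Step 2: Rank sum for X: R1 = 1.5 + 4 + 5 + 7.5 + 9 + 10 + 12.5 = 49.5.
Step 3: U_X = R1 - n1(n1+1)/2 = 49.5 - 7*8/2 = 49.5 - 28 = 21.5.
       U_Y = n1*n2 - U_X = 49 - 21.5 = 27.5.
Step 4: Ties are present, so use the tie-corrected normal approximation (with continuity correction) for the p-value.
Step 5: p-value = 0.748592; compare to alpha = 0.05. fail to reject H0.

U_X = 21.5, p = 0.748592, fail to reject H0 at alpha = 0.05.


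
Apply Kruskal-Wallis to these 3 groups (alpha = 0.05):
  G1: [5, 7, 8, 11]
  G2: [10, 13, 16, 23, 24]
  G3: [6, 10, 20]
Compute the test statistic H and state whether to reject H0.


Step 1: Combine all N = 12 observations and assign midranks.
sorted (value, group, rank): (5,G1,1), (6,G3,2), (7,G1,3), (8,G1,4), (10,G2,5.5), (10,G3,5.5), (11,G1,7), (13,G2,8), (16,G2,9), (20,G3,10), (23,G2,11), (24,G2,12)
Step 2: Sum ranks within each group.
R_1 = 15 (n_1 = 4)
R_2 = 45.5 (n_2 = 5)
R_3 = 17.5 (n_3 = 3)
Step 3: H = 12/(N(N+1)) * sum(R_i^2/n_i) - 3(N+1)
     = 12/(12*13) * (15^2/4 + 45.5^2/5 + 17.5^2/3) - 3*13
     = 0.076923 * 572.383 - 39
     = 5.029487.
Step 4: Ties present; correction factor C = 1 - 6/(12^3 - 12) = 0.996503. Corrected H = 5.029487 / 0.996503 = 5.047135.
Step 5: Under H0, H ~ chi^2(2); p-value = 0.080173.
Step 6: alpha = 0.05. fail to reject H0.

H = 5.0471, df = 2, p = 0.080173, fail to reject H0.


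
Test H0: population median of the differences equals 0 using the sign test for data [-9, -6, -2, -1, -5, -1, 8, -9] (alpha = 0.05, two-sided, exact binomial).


Step 1: Discard zero differences. Original n = 8; n_eff = number of nonzero differences = 8.
Nonzero differences (with sign): -9, -6, -2, -1, -5, -1, +8, -9
Step 2: Count signs: positive = 1, negative = 7.
Step 3: Under H0: P(positive) = 0.5, so the number of positives S ~ Bin(8, 0.5).
Step 4: Two-sided exact p-value = sum of Bin(8,0.5) probabilities at or below the observed probability = 0.070312.
Step 5: alpha = 0.05. fail to reject H0.

n_eff = 8, pos = 1, neg = 7, p = 0.070312, fail to reject H0.


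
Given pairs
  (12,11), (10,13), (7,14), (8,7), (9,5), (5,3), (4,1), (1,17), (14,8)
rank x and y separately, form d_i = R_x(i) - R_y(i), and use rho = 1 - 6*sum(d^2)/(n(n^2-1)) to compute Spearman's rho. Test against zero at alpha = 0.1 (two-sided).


Step 1: Rank x and y separately (midranks; no ties here).
rank(x): 12->8, 10->7, 7->4, 8->5, 9->6, 5->3, 4->2, 1->1, 14->9
rank(y): 11->6, 13->7, 14->8, 7->4, 5->3, 3->2, 1->1, 17->9, 8->5
Step 2: d_i = R_x(i) - R_y(i); compute d_i^2.
  (8-6)^2=4, (7-7)^2=0, (4-8)^2=16, (5-4)^2=1, (6-3)^2=9, (3-2)^2=1, (2-1)^2=1, (1-9)^2=64, (9-5)^2=16
sum(d^2) = 112.
Step 3: rho = 1 - 6*112 / (9*(9^2 - 1)) = 1 - 672/720 = 0.066667.
Step 4: Under H0, t = rho * sqrt((n-2)/(1-rho^2)) = 0.1768 ~ t(7).
Step 5: Two-sided p-value from the t-distribution with 7 df = 0.864690.
Step 6: alpha = 0.1. fail to reject H0.

rho = 0.0667, p = 0.864690, fail to reject H0 at alpha = 0.1.


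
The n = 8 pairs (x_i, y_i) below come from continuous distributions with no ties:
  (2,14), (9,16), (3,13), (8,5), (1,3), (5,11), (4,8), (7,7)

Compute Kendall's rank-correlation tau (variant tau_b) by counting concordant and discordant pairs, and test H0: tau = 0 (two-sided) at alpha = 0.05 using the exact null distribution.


Step 1: Enumerate the 28 unordered pairs (i,j) with i<j and classify each by sign(x_j-x_i) * sign(y_j-y_i).
  (1,2):dx=+7,dy=+2->C; (1,3):dx=+1,dy=-1->D; (1,4):dx=+6,dy=-9->D; (1,5):dx=-1,dy=-11->C
  (1,6):dx=+3,dy=-3->D; (1,7):dx=+2,dy=-6->D; (1,8):dx=+5,dy=-7->D; (2,3):dx=-6,dy=-3->C
  (2,4):dx=-1,dy=-11->C; (2,5):dx=-8,dy=-13->C; (2,6):dx=-4,dy=-5->C; (2,7):dx=-5,dy=-8->C
  (2,8):dx=-2,dy=-9->C; (3,4):dx=+5,dy=-8->D; (3,5):dx=-2,dy=-10->C; (3,6):dx=+2,dy=-2->D
  (3,7):dx=+1,dy=-5->D; (3,8):dx=+4,dy=-6->D; (4,5):dx=-7,dy=-2->C; (4,6):dx=-3,dy=+6->D
  (4,7):dx=-4,dy=+3->D; (4,8):dx=-1,dy=+2->D; (5,6):dx=+4,dy=+8->C; (5,7):dx=+3,dy=+5->C
  (5,8):dx=+6,dy=+4->C; (6,7):dx=-1,dy=-3->C; (6,8):dx=+2,dy=-4->D; (7,8):dx=+3,dy=-1->D
Step 2: C = 14, D = 14, total pairs = 28.
Step 3: tau = (C - D)/(n(n-1)/2) = (14 - 14)/28 = 0.000000.
Step 4: Exact two-sided p-value (enumerate n! = 40320 permutations of y under H0): p = 1.000000.
Step 5: alpha = 0.05. fail to reject H0.

tau_b = 0.0000 (C=14, D=14), p = 1.000000, fail to reject H0.


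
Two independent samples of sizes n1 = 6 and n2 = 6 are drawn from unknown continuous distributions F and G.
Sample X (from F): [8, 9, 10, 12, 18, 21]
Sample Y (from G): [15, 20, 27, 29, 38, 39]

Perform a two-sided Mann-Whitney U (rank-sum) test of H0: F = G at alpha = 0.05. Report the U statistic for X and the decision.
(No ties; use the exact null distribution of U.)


Step 1: Combine and sort all 12 observations; assign midranks.
sorted (value, group): (8,X), (9,X), (10,X), (12,X), (15,Y), (18,X), (20,Y), (21,X), (27,Y), (29,Y), (38,Y), (39,Y)
ranks: 8->1, 9->2, 10->3, 12->4, 15->5, 18->6, 20->7, 21->8, 27->9, 29->10, 38->11, 39->12
Step 2: Rank sum for X: R1 = 1 + 2 + 3 + 4 + 6 + 8 = 24.
Step 3: U_X = R1 - n1(n1+1)/2 = 24 - 6*7/2 = 24 - 21 = 3.
       U_Y = n1*n2 - U_X = 36 - 3 = 33.
Step 4: No ties, so the exact null distribution of U (based on enumerating the C(12,6) = 924 equally likely rank assignments) gives the two-sided p-value.
Step 5: p-value = 0.015152; compare to alpha = 0.05. reject H0.

U_X = 3, p = 0.015152, reject H0 at alpha = 0.05.


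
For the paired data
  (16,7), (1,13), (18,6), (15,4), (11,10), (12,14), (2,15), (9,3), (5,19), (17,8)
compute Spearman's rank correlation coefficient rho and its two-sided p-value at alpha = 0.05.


Step 1: Rank x and y separately (midranks; no ties here).
rank(x): 16->8, 1->1, 18->10, 15->7, 11->5, 12->6, 2->2, 9->4, 5->3, 17->9
rank(y): 7->4, 13->7, 6->3, 4->2, 10->6, 14->8, 15->9, 3->1, 19->10, 8->5
Step 2: d_i = R_x(i) - R_y(i); compute d_i^2.
  (8-4)^2=16, (1-7)^2=36, (10-3)^2=49, (7-2)^2=25, (5-6)^2=1, (6-8)^2=4, (2-9)^2=49, (4-1)^2=9, (3-10)^2=49, (9-5)^2=16
sum(d^2) = 254.
Step 3: rho = 1 - 6*254 / (10*(10^2 - 1)) = 1 - 1524/990 = -0.539394.
Step 4: Under H0, t = rho * sqrt((n-2)/(1-rho^2)) = -1.8118 ~ t(8).
Step 5: Two-sided p-value from the t-distribution with 8 df = 0.107593.
Step 6: alpha = 0.05. fail to reject H0.

rho = -0.5394, p = 0.107593, fail to reject H0 at alpha = 0.05.


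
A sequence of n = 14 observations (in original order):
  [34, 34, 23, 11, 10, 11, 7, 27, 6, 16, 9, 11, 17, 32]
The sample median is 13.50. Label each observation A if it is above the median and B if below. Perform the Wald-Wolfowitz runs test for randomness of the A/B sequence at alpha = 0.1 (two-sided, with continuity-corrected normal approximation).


Step 1: Compute median = 13.50; label A = above, B = below.
Labels in order: AAABBBBABABBAA  (n_A = 7, n_B = 7)
Step 2: Count runs R = 7.
Step 3: Under H0 (random ordering), E[R] = 2*n_A*n_B/(n_A+n_B) + 1 = 2*7*7/14 + 1 = 8.0000.
        Var[R] = 2*n_A*n_B*(2*n_A*n_B - n_A - n_B) / ((n_A+n_B)^2 * (n_A+n_B-1)) = 8232/2548 = 3.2308.
        SD[R] = 1.7974.
Step 4: Continuity-corrected z = (R + 0.5 - E[R]) / SD[R] = (7 + 0.5 - 8.0000) / 1.7974 = -0.2782.
Step 5: Two-sided p-value via normal approximation = 2*(1 - Phi(|z|)) = 0.780879.
Step 6: alpha = 0.1. fail to reject H0.

R = 7, z = -0.2782, p = 0.780879, fail to reject H0.


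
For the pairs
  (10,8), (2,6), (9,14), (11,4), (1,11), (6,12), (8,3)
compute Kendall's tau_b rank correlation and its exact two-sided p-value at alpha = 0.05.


Step 1: Enumerate the 21 unordered pairs (i,j) with i<j and classify each by sign(x_j-x_i) * sign(y_j-y_i).
  (1,2):dx=-8,dy=-2->C; (1,3):dx=-1,dy=+6->D; (1,4):dx=+1,dy=-4->D; (1,5):dx=-9,dy=+3->D
  (1,6):dx=-4,dy=+4->D; (1,7):dx=-2,dy=-5->C; (2,3):dx=+7,dy=+8->C; (2,4):dx=+9,dy=-2->D
  (2,5):dx=-1,dy=+5->D; (2,6):dx=+4,dy=+6->C; (2,7):dx=+6,dy=-3->D; (3,4):dx=+2,dy=-10->D
  (3,5):dx=-8,dy=-3->C; (3,6):dx=-3,dy=-2->C; (3,7):dx=-1,dy=-11->C; (4,5):dx=-10,dy=+7->D
  (4,6):dx=-5,dy=+8->D; (4,7):dx=-3,dy=-1->C; (5,6):dx=+5,dy=+1->C; (5,7):dx=+7,dy=-8->D
  (6,7):dx=+2,dy=-9->D
Step 2: C = 9, D = 12, total pairs = 21.
Step 3: tau = (C - D)/(n(n-1)/2) = (9 - 12)/21 = -0.142857.
Step 4: Exact two-sided p-value (enumerate n! = 5040 permutations of y under H0): p = 0.772619.
Step 5: alpha = 0.05. fail to reject H0.

tau_b = -0.1429 (C=9, D=12), p = 0.772619, fail to reject H0.


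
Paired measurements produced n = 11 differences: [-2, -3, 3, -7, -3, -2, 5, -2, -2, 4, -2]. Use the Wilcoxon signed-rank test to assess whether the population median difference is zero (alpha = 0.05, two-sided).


Step 1: Drop any zero differences (none here) and take |d_i|.
|d| = [2, 3, 3, 7, 3, 2, 5, 2, 2, 4, 2]
Step 2: Midrank |d_i| (ties get averaged ranks).
ranks: |2|->3, |3|->7, |3|->7, |7|->11, |3|->7, |2|->3, |5|->10, |2|->3, |2|->3, |4|->9, |2|->3
Step 3: Attach original signs; sum ranks with positive sign and with negative sign.
W+ = 7 + 10 + 9 = 26
W- = 3 + 7 + 11 + 7 + 3 + 3 + 3 + 3 = 40
(Check: W+ + W- = 66 should equal n(n+1)/2 = 66.)
Step 4: Test statistic W = min(W+, W-) = 26.
Step 5: Ties in |d|, so use the tie-corrected normal approximation.
        E[W] = n(n+1)/4 = 11*12/4 = 33.
        Tie groups: |d|=2 (t=5), |d|=3 (t=3); sum(t^3 - t) = 144.
        Var[W] = n(n+1)(2n+1)/24 - sum(t^3-t)/48 = 3036/24 - 144/48 = 123.5.
        z = (W - E[W]) / sqrt(Var[W]) = (26 - 33) / 11.1131 = -0.6299.
        Two-sided p = 2*Phi(z) = 0.528767.
Step 6: alpha = 0.05. fail to reject H0.

W+ = 26, W- = 40, W = min = 26, p = 0.528767, fail to reject H0.
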